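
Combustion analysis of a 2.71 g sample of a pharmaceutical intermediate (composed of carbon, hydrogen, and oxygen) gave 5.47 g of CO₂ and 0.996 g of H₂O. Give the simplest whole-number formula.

mol C = 5.47 g CO₂ ÷ 44.009 g/mol = 0.1243 mol
mol H = 2 × 0.996 g H₂O ÷ 18.015 g/mol = 0.1106 mol
mass O = 2.71 − (1.493 + 0.1115) = 1.106 g → mol O = 1.106 ÷ 15.999 = 0.06911 mol
Divide by the smallest (0.06911 mol): C 1.799, H 1.600, O 1.000
Multiplying each by 5 gives whole numbers: C 8.99, H 8.00, O 5.00

C9H8O5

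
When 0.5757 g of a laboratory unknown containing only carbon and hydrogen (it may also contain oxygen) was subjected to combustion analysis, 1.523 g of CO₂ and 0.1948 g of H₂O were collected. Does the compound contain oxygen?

mol C = 1.523 g CO₂ ÷ 44.009 g/mol = 0.034607 mol
mol H = 2 × 0.1948 g H₂O ÷ 18.015 g/mol = 0.021626 mol
C and H account for only 0.43746 g of the 0.5757 g sample; the remaining 0.13824 g must be oxygen.

yes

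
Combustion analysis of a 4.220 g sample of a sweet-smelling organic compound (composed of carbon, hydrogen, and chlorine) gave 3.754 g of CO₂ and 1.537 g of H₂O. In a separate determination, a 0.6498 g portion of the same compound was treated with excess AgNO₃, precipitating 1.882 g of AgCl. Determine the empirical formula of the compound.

mol C = 3.754 g CO₂ ÷ 44.009 g/mol = 0.085301 mol
mol H = 2 × 1.537 g H₂O ÷ 18.015 g/mol = 0.17064 mol
From the AgCl data: mol Cl per gram of compound = (1.882 ÷ 143.318) ÷ 0.6498 = 0.020209 mol/g, so in the 4.220 g combustion sample mol Cl = 0.085281 mol
Divide by the smallest (0.085281 mol): C 1.000, H 2.001, Cl 1.000

CH2Cl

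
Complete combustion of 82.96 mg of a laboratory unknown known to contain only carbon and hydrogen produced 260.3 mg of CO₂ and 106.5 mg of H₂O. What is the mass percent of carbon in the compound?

mol C = 0.2603 g CO₂ ÷ 44.009 g/mol = 0.0059147 mol
mol H = 2 × 0.1065 g H₂O ÷ 18.015 g/mol = 0.011823 mol
mass % C = 0.071041 g ÷ 0.08296 g × 100%

85.63%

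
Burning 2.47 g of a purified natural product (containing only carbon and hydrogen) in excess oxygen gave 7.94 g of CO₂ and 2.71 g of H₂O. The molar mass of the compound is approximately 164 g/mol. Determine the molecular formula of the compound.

C12H20

mol C = 7.94 g CO₂ ÷ 44.009 g/mol = 0.1804 mol
mol H = 2 × 2.71 g H₂O ÷ 18.015 g/mol = 0.3009 mol
Divide by the smallest (0.1804 mol): C 1.000, H 1.668
Multiplying each by 3 gives whole numbers: C 3.00, H 5.00
Empirical formula: C3H5
Empirical-formula mass = 41.07 g/mol; 164 ÷ 41.07 ≈ 4, so the molecular formula is C12H20.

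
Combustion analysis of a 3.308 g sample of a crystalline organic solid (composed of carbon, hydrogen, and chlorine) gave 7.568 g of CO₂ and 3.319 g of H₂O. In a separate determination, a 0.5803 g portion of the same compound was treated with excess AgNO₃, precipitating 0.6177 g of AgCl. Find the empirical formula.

C7H15Cl

mol C = 7.568 g CO₂ ÷ 44.009 g/mol = 0.17196 mol
mol H = 2 × 3.319 g H₂O ÷ 18.015 g/mol = 0.36847 mol
From the AgCl data: mol Cl per gram of compound = (0.6177 ÷ 143.318) ÷ 0.5803 = 0.0074272 mol/g, so in the 3.308 g combustion sample mol Cl = 0.024569 mol
Divide by the smallest (0.024569 mol): C 6.999, H 14.997, Cl 1.000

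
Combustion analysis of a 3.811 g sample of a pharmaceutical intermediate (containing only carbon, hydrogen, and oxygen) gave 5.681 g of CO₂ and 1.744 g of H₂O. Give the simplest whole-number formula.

mol C = 5.681 g CO₂ ÷ 44.009 g/mol = 0.12909 mol
mol H = 2 × 1.744 g H₂O ÷ 18.015 g/mol = 0.19362 mol
mass O = 3.811 − (1.5505 + 0.19517) = 2.0654 g → mol O = 2.0654 ÷ 15.999 = 0.12909 mol
Divide by the smallest (0.12909 mol): C 1.000, H 1.500, O 1.000
Multiplying each by 2 gives whole numbers: C 2.00, H 3.00, O 2.00

C2H3O2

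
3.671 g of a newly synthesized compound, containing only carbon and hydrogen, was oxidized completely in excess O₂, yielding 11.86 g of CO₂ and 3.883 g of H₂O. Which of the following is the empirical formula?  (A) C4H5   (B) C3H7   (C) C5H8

mol C = 11.86 g CO₂ ÷ 44.009 g/mol = 0.26949 mol
mol H = 2 × 3.883 g H₂O ÷ 18.015 g/mol = 0.43109 mol
Divide by the smallest (0.26949 mol): C 1.000, H 1.600
Multiplying each by 5 gives whole numbers: C 5.00, H 8.00

(C) C5H8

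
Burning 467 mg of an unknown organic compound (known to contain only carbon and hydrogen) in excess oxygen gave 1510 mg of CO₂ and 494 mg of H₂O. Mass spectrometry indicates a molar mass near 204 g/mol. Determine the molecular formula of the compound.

C15H24

mol C = 1.51 g CO₂ ÷ 44.009 g/mol = 0.03431 mol
mol H = 2 × 0.494 g H₂O ÷ 18.015 g/mol = 0.05484 mol
Divide by the smallest (0.03431 mol): C 1.000, H 1.598
Multiplying each by 5 gives whole numbers: C 5.00, H 7.99
Empirical formula: C5H8
Empirical-formula mass = 68.12 g/mol; 204 ÷ 68.12 ≈ 3, so the molecular formula is C15H24.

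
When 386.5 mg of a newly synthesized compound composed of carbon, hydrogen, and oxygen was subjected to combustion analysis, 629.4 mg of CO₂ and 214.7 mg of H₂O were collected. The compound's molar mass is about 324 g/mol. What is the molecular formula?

mol C = 0.6294 g CO₂ ÷ 44.009 g/mol = 0.014302 mol
mol H = 2 × 0.2147 g H₂O ÷ 18.015 g/mol = 0.023836 mol
mass O = 0.3865 − (0.17178 + 0.024026) = 0.19070 g → mol O = 0.19070 ÷ 15.999 = 0.011919 mol
Divide by the smallest (0.011919 mol): C 1.200, H 2.000, O 1.000
Multiplying each by 5 gives whole numbers: C 6.00, H 10.00, O 5.00
Empirical formula: C6H10O5
Empirical-formula mass = 162.14 g/mol; 324 ÷ 162.14 ≈ 2, so the molecular formula is C12H20O10.

C12H20O10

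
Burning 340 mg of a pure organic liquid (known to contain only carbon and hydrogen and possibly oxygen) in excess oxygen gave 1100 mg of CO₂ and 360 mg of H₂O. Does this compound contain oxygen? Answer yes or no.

no

mol C = 1.10 g CO₂ ÷ 44.009 g/mol = 0.02499 mol
mol H = 2 × 0.360 g H₂O ÷ 18.015 g/mol = 0.03997 mol
C and H together account for 0.3405 g — essentially the entire 0.340 g sample — so the compound contains no oxygen.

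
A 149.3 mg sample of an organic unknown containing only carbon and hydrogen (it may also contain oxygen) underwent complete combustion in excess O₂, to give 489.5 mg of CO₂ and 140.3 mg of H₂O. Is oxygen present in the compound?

no

mol C = 0.4895 g CO₂ ÷ 44.009 g/mol = 0.011123 mol
mol H = 2 × 0.1403 g H₂O ÷ 18.015 g/mol = 0.015576 mol
C and H together account for 0.14930 g — essentially the entire 0.1493 g sample — so the compound contains no oxygen.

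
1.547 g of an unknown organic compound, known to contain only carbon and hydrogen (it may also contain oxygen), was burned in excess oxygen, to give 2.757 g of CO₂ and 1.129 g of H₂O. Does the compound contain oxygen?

yes

mol C = 2.757 g CO₂ ÷ 44.009 g/mol = 0.062646 mol
mol H = 2 × 1.129 g H₂O ÷ 18.015 g/mol = 0.12534 mol
C and H account for only 0.87879 g of the 1.547 g sample; the remaining 0.66821 g must be oxygen.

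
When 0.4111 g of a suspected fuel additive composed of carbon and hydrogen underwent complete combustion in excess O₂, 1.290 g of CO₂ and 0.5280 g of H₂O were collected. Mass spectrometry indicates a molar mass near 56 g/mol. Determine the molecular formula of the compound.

C4H8

mol C = 1.290 g CO₂ ÷ 44.009 g/mol = 0.029312 mol
mol H = 2 × 0.5280 g H₂O ÷ 18.015 g/mol = 0.058618 mol
Divide by the smallest (0.029312 mol): C 1.000, H 2.000
Empirical formula: CH2
Empirical-formula mass = 14.03 g/mol; 56 ÷ 14.03 ≈ 4, so the molecular formula is C4H8.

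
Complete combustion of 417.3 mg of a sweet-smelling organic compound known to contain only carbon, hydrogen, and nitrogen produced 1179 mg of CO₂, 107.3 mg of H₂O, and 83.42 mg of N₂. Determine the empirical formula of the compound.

C9H4N2

mol C = 1.179 g CO₂ ÷ 44.009 g/mol = 0.026790 mol
mol H = 2 × 0.1073 g H₂O ÷ 18.015 g/mol = 0.011912 mol
mol N = 2 × 0.08342 g N₂ ÷ 28.014 g/mol = 0.0059556 mol
Divide by the smallest (0.0059556 mol): C 4.498, H 2.000, N 1.000
Multiplying each by 2 gives whole numbers: C 9.00, H 4.00, N 2.00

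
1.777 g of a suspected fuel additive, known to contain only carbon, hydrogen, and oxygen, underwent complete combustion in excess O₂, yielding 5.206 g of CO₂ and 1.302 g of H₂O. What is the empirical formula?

C9H11O

mol C = 5.206 g CO₂ ÷ 44.009 g/mol = 0.11829 mol
mol H = 2 × 1.302 g H₂O ÷ 18.015 g/mol = 0.14455 mol
mass O = 1.777 − (1.4208 + 0.14570) = 0.21047 g → mol O = 0.21047 ÷ 15.999 = 0.013155 mol
Divide by the smallest (0.013155 mol): C 8.992, H 10.988, O 1.000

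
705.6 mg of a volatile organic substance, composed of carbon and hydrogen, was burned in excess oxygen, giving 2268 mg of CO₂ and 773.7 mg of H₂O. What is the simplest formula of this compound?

mol C = 2.268 g CO₂ ÷ 44.009 g/mol = 0.051535 mol
mol H = 2 × 0.7737 g H₂O ÷ 18.015 g/mol = 0.085895 mol
Divide by the smallest (0.051535 mol): C 1.000, H 1.667
Multiplying each by 3 gives whole numbers: C 3.00, H 5.00

C3H5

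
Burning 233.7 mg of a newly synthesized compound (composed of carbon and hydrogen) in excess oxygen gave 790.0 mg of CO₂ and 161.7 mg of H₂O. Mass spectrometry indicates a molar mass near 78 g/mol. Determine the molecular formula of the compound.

mol C = 0.7900 g CO₂ ÷ 44.009 g/mol = 0.017951 mol
mol H = 2 × 0.1617 g H₂O ÷ 18.015 g/mol = 0.017952 mol
Divide by the smallest (0.017951 mol): C 1.000, H 1.000
Empirical formula: CH
Empirical-formula mass = 13.02 g/mol; 78 ÷ 13.02 ≈ 6, so the molecular formula is C6H6.

C6H6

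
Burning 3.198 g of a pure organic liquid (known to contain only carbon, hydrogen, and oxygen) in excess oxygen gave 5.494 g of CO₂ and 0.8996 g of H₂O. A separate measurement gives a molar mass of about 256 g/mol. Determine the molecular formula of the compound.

C10H8O8

mol C = 5.494 g CO₂ ÷ 44.009 g/mol = 0.12484 mol
mol H = 2 × 0.8996 g H₂O ÷ 18.015 g/mol = 0.099872 mol
mass O = 3.198 − (1.4994 + 0.10067) = 1.5979 g → mol O = 1.5979 ÷ 15.999 = 0.099875 mol
Divide by the smallest (0.099872 mol): C 1.250, H 1.000, O 1.000
Multiplying each by 4 gives whole numbers: C 5.00, H 4.00, O 4.00
Empirical formula: C5H4O4
Empirical-formula mass = 128.08 g/mol; 256 ÷ 128.08 ≈ 2, so the molecular formula is C10H8O8.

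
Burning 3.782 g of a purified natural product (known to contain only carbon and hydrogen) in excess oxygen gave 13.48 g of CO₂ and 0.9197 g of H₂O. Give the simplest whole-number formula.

mol C = 13.48 g CO₂ ÷ 44.009 g/mol = 0.30630 mol
mol H = 2 × 0.9197 g H₂O ÷ 18.015 g/mol = 0.10210 mol
Divide by the smallest (0.10210 mol): C 3.000, H 1.000

C3H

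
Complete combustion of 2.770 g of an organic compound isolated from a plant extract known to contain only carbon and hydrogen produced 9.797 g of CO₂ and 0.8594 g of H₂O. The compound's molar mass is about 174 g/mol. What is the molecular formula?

C14H6

mol C = 9.797 g CO₂ ÷ 44.009 g/mol = 0.22261 mol
mol H = 2 × 0.8594 g H₂O ÷ 18.015 g/mol = 0.095409 mol
Divide by the smallest (0.095409 mol): C 2.333, H 1.000
Multiplying each by 3 gives whole numbers: C 7.00, H 3.00
Empirical formula: C7H3
Empirical-formula mass = 87.10 g/mol; 174 ÷ 87.10 ≈ 2, so the molecular formula is C14H6.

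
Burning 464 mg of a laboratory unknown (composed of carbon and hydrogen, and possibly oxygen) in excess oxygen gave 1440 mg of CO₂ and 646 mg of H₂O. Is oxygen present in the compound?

no

mol C = 1.44 g CO₂ ÷ 44.009 g/mol = 0.03272 mol
mol H = 2 × 0.646 g H₂O ÷ 18.015 g/mol = 0.07172 mol
C and H together account for 0.4653 g — essentially the entire 0.464 g sample — so the compound contains no oxygen.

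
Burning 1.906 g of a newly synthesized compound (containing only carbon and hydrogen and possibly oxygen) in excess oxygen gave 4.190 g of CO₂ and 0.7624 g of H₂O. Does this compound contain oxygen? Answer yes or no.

yes

mol C = 4.190 g CO₂ ÷ 44.009 g/mol = 0.095208 mol
mol H = 2 × 0.7624 g H₂O ÷ 18.015 g/mol = 0.084641 mol
C and H account for only 1.2289 g of the 1.906 g sample; the remaining 0.67714 g must be oxygen.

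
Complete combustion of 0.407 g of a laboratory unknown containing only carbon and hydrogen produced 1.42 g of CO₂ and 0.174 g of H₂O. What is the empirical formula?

C5H3

mol C = 1.42 g CO₂ ÷ 44.009 g/mol = 0.03227 mol
mol H = 2 × 0.174 g H₂O ÷ 18.015 g/mol = 0.01932 mol
Divide by the smallest (0.01932 mol): C 1.670, H 1.000
Multiplying each by 3 gives whole numbers: C 5.01, H 3.00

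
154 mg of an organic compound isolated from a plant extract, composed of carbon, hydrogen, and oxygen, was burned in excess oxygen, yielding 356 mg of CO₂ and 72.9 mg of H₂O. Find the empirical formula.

C8H8O3

mol C = 0.356 g CO₂ ÷ 44.009 g/mol = 0.008089 mol
mol H = 2 × 0.0729 g H₂O ÷ 18.015 g/mol = 0.008093 mol
mass O = 0.154 − (0.09716 + 0.008158) = 0.04868 g → mol O = 0.04868 ÷ 15.999 = 0.003043 mol
Divide by the smallest (0.003043 mol): C 2.658, H 2.660, O 1.000
Multiplying each by 3 gives whole numbers: C 7.98, H 7.98, O 3.00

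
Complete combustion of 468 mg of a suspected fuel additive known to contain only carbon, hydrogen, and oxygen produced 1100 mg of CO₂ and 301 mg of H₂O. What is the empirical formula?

C3H4O

mol C = 1.10 g CO₂ ÷ 44.009 g/mol = 0.02499 mol
mol H = 2 × 0.301 g H₂O ÷ 18.015 g/mol = 0.03342 mol
mass O = 0.468 − (0.3002 + 0.03368) = 0.1341 g → mol O = 0.1341 ÷ 15.999 = 0.008382 mol
Divide by the smallest (0.008382 mol): C 2.982, H 3.987, O 1.000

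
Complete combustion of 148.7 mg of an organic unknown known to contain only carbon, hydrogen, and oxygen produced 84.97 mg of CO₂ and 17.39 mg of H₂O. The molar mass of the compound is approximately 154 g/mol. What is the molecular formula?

mol C = 0.08497 g CO₂ ÷ 44.009 g/mol = 0.0019307 mol
mol H = 2 × 0.01739 g H₂O ÷ 18.015 g/mol = 0.0019306 mol
mass O = 0.1487 − (0.023190 + 0.0019461) = 0.12356 g → mol O = 0.12356 ÷ 15.999 = 0.0077232 mol
Divide by the smallest (0.0019306 mol): C 1.000, H 1.000, O 4.000
Empirical formula: CHO4
Empirical-formula mass = 77.02 g/mol; 154 ÷ 77.02 ≈ 2, so the molecular formula is C2H2O8.

C2H2O8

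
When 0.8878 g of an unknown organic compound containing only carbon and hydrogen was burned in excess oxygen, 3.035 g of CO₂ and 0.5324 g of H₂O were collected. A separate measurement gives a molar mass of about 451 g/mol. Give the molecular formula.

C35H30

mol C = 3.035 g CO₂ ÷ 44.009 g/mol = 0.068963 mol
mol H = 2 × 0.5324 g H₂O ÷ 18.015 g/mol = 0.059106 mol
Divide by the smallest (0.059106 mol): C 1.167, H 1.000
Multiplying each by 6 gives whole numbers: C 7.00, H 6.00
Empirical formula: C7H6
Empirical-formula mass = 90.12 g/mol; 451 ÷ 90.12 ≈ 5, so the molecular formula is C35H30.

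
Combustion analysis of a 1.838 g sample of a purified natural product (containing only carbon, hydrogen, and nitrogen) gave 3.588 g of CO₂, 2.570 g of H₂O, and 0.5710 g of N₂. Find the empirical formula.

mol C = 3.588 g CO₂ ÷ 44.009 g/mol = 0.081529 mol
mol H = 2 × 2.570 g H₂O ÷ 18.015 g/mol = 0.28532 mol
mol N = 2 × 0.5710 g N₂ ÷ 28.014 g/mol = 0.040765 mol
Divide by the smallest (0.040765 mol): C 2.000, H 6.999, N 1.000

C2H7N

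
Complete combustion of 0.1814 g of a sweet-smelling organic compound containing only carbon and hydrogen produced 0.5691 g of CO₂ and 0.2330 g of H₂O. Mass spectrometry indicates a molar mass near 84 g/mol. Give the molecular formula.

C6H12

mol C = 0.5691 g CO₂ ÷ 44.009 g/mol = 0.012931 mol
mol H = 2 × 0.2330 g H₂O ÷ 18.015 g/mol = 0.025867 mol
Divide by the smallest (0.012931 mol): C 1.000, H 2.000
Empirical formula: CH2
Empirical-formula mass = 14.03 g/mol; 84 ÷ 14.03 ≈ 6, so the molecular formula is C6H12.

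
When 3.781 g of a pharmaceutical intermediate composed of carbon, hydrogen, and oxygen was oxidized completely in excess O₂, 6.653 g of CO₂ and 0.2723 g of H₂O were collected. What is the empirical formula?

C5HO4

mol C = 6.653 g CO₂ ÷ 44.009 g/mol = 0.15117 mol
mol H = 2 × 0.2723 g H₂O ÷ 18.015 g/mol = 0.030230 mol
mass O = 3.781 − (1.8157 + 0.030472) = 1.9348 g → mol O = 1.9348 ÷ 15.999 = 0.12093 mol
Divide by the smallest (0.030230 mol): C 5.001, H 1.000, O 4.000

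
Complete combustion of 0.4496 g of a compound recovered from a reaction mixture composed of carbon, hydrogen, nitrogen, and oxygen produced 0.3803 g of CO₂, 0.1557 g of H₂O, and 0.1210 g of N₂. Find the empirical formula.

mol C = 0.3803 g CO₂ ÷ 44.009 g/mol = 0.0086414 mol
mol H = 2 × 0.1557 g H₂O ÷ 18.015 g/mol = 0.017286 mol
mol N = 2 × 0.1210 g N₂ ÷ 28.014 g/mol = 0.0086385 mol
mass O = 0.4496 − (0.10379 + 0.017424 + 0.12100) = 0.20738 g → mol O = 0.20738 ÷ 15.999 = 0.012962 mol
Divide by the smallest (0.0086385 mol): C 1.000, H 2.001, N 1.000, O 1.501
Multiplying each by 2 gives whole numbers: C 2.00, H 4.00, N 2.00, O 3.00

C2H4N2O3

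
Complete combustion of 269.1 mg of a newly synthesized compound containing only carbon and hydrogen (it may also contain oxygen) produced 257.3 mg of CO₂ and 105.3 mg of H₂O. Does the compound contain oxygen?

yes

mol C = 0.2573 g CO₂ ÷ 44.009 g/mol = 0.0058465 mol
mol H = 2 × 0.1053 g H₂O ÷ 18.015 g/mol = 0.011690 mol
C and H account for only 0.082006 g of the 0.2691 g sample; the remaining 0.18709 g must be oxygen.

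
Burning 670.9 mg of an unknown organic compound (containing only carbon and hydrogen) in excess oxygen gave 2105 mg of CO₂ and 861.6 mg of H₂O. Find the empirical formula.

CH2

mol C = 2.105 g CO₂ ÷ 44.009 g/mol = 0.047831 mol
mol H = 2 × 0.8616 g H₂O ÷ 18.015 g/mol = 0.095654 mol
Divide by the smallest (0.047831 mol): C 1.000, H 2.000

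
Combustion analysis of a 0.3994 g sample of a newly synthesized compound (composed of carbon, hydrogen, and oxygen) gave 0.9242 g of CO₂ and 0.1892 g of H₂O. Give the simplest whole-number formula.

mol C = 0.9242 g CO₂ ÷ 44.009 g/mol = 0.021000 mol
mol H = 2 × 0.1892 g H₂O ÷ 18.015 g/mol = 0.021005 mol
mass O = 0.3994 − (0.25223 + 0.021173) = 0.12599 g → mol O = 0.12599 ÷ 15.999 = 0.0078751 mol
Divide by the smallest (0.0078751 mol): C 2.667, H 2.667, O 1.000
Multiplying each by 3 gives whole numbers: C 8.00, H 8.00, O 3.00

C8H8O3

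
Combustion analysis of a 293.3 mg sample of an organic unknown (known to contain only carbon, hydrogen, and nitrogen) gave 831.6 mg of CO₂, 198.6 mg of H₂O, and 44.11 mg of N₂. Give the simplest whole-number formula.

mol C = 0.8316 g CO₂ ÷ 44.009 g/mol = 0.018896 mol
mol H = 2 × 0.1986 g H₂O ÷ 18.015 g/mol = 0.022048 mol
mol N = 2 × 0.04411 g N₂ ÷ 28.014 g/mol = 0.0031491 mol
Divide by the smallest (0.0031491 mol): C 6.000, H 7.001, N 1.000

C6H7N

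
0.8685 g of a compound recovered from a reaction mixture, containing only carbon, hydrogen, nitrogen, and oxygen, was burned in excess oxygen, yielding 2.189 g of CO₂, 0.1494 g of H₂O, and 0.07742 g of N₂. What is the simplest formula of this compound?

C9H3NO2

mol C = 2.189 g CO₂ ÷ 44.009 g/mol = 0.049740 mol
mol H = 2 × 0.1494 g H₂O ÷ 18.015 g/mol = 0.016586 mol
mol N = 2 × 0.07742 g N₂ ÷ 28.014 g/mol = 0.0055272 mol
mass O = 0.8685 − (0.59743 + 0.016719 + 0.077420) = 0.17694 g → mol O = 0.17694 ÷ 15.999 = 0.011059 mol
Divide by the smallest (0.0055272 mol): C 8.999, H 3.001, N 1.000, O 2.001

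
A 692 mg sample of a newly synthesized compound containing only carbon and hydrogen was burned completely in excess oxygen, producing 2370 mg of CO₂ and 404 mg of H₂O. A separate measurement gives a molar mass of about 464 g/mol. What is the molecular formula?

C36H30

mol C = 2.37 g CO₂ ÷ 44.009 g/mol = 0.05385 mol
mol H = 2 × 0.404 g H₂O ÷ 18.015 g/mol = 0.04485 mol
Divide by the smallest (0.04485 mol): C 1.201, H 1.000
Multiplying each by 5 gives whole numbers: C 6.00, H 5.00
Empirical formula: C6H5
Empirical-formula mass = 77.11 g/mol; 464 ÷ 77.11 ≈ 6, so the molecular formula is C36H30.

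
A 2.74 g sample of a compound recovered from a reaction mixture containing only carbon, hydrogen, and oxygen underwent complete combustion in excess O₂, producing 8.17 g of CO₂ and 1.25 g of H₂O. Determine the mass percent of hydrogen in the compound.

5.1%

mol C = 8.17 g CO₂ ÷ 44.009 g/mol = 0.1856 mol
mol H = 2 × 1.25 g H₂O ÷ 18.015 g/mol = 0.1388 mol
mass O = 2.74 − (2.230 + 0.1399) = 0.3703 g → mol O = 0.3703 ÷ 15.999 = 0.02315 mol
mass % H = 0.1399 g ÷ 2.74 g × 100%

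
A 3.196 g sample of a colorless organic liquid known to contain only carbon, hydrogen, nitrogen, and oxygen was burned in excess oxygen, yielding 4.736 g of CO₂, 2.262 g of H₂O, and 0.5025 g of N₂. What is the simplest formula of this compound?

mol C = 4.736 g CO₂ ÷ 44.009 g/mol = 0.10761 mol
mol H = 2 × 2.262 g H₂O ÷ 18.015 g/mol = 0.25112 mol
mol N = 2 × 0.5025 g N₂ ÷ 28.014 g/mol = 0.035875 mol
mass O = 3.196 − (1.2926 + 0.25313 + 0.50250) = 1.1478 g → mol O = 1.1478 ÷ 15.999 = 0.071743 mol
Divide by the smallest (0.035875 mol): C 3.000, H 7.000, N 1.000, O 2.000

C3H7NO2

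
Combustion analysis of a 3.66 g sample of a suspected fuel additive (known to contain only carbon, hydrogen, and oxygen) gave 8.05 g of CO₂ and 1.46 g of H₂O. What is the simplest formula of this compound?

C9H8O4

mol C = 8.05 g CO₂ ÷ 44.009 g/mol = 0.1829 mol
mol H = 2 × 1.46 g H₂O ÷ 18.015 g/mol = 0.1621 mol
mass O = 3.66 − (2.197 + 0.1634) = 1.300 g → mol O = 1.300 ÷ 15.999 = 0.08123 mol
Divide by the smallest (0.08123 mol): C 2.252, H 1.995, O 1.000
Multiplying each by 4 gives whole numbers: C 9.01, H 7.98, O 4.00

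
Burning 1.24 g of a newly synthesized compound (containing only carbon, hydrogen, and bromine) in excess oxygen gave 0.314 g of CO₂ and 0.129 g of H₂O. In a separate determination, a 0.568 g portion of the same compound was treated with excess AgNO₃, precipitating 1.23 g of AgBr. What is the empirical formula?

mol C = 0.314 g CO₂ ÷ 44.009 g/mol = 0.007135 mol
mol H = 2 × 0.129 g H₂O ÷ 18.015 g/mol = 0.01432 mol
From the AgBr data: mol Br per gram of compound = (1.23 ÷ 187.772) ÷ 0.568 = 0.01153 mol/g, so in the 1.24 g combustion sample mol Br = 0.01430 mol
Divide by the smallest (0.007135 mol): C 1.000, H 2.007, Br 2.004

CH2Br2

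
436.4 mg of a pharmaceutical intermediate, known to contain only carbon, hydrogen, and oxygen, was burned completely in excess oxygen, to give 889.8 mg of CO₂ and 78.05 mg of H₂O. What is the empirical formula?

mol C = 0.8898 g CO₂ ÷ 44.009 g/mol = 0.020219 mol
mol H = 2 × 0.07805 g H₂O ÷ 18.015 g/mol = 0.0086650 mol
mass O = 0.4364 − (0.24285 + 0.0087343) = 0.18482 g → mol O = 0.18482 ÷ 15.999 = 0.011552 mol
Divide by the smallest (0.0086650 mol): C 2.333, H 1.000, O 1.333
Multiplying each by 3 gives whole numbers: C 7.00, H 3.00, O 4.00

C7H3O4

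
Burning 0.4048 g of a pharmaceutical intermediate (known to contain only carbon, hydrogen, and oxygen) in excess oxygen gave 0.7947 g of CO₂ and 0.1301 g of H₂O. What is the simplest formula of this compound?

mol C = 0.7947 g CO₂ ÷ 44.009 g/mol = 0.018058 mol
mol H = 2 × 0.1301 g H₂O ÷ 18.015 g/mol = 0.014444 mol
mass O = 0.4048 − (0.21689 + 0.014559) = 0.17335 g → mol O = 0.17335 ÷ 15.999 = 0.010835 mol
Divide by the smallest (0.010835 mol): C 1.667, H 1.333, O 1.000
Multiplying each by 3 gives whole numbers: C 5.00, H 4.00, O 3.00

C5H4O3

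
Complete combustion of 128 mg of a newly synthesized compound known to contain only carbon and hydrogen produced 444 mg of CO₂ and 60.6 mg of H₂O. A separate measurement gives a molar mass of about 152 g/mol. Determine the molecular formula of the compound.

mol C = 0.444 g CO₂ ÷ 44.009 g/mol = 0.01009 mol
mol H = 2 × 0.0606 g H₂O ÷ 18.015 g/mol = 0.006728 mol
Divide by the smallest (0.006728 mol): C 1.500, H 1.000
Multiplying each by 2 gives whole numbers: C 3.00, H 2.00
Empirical formula: C3H2
Empirical-formula mass = 38.05 g/mol; 152 ÷ 38.05 ≈ 4, so the molecular formula is C12H8.

C12H8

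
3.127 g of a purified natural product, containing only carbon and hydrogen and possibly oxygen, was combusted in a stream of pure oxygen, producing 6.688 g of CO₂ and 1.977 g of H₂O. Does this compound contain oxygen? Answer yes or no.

mol C = 6.688 g CO₂ ÷ 44.009 g/mol = 0.15197 mol
mol H = 2 × 1.977 g H₂O ÷ 18.015 g/mol = 0.21948 mol
C and H account for only 2.0465 g of the 3.127 g sample; the remaining 1.0805 g must be oxygen.

yes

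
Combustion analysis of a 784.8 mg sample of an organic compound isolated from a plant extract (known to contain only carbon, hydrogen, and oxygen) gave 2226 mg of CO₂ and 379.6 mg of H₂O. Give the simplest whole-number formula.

mol C = 2.226 g CO₂ ÷ 44.009 g/mol = 0.050581 mol
mol H = 2 × 0.3796 g H₂O ÷ 18.015 g/mol = 0.042143 mol
mass O = 0.7848 − (0.60752 + 0.042480) = 0.13480 g → mol O = 0.13480 ÷ 15.999 = 0.0084253 mol
Divide by the smallest (0.0084253 mol): C 6.003, H 5.002, O 1.000

C6H5O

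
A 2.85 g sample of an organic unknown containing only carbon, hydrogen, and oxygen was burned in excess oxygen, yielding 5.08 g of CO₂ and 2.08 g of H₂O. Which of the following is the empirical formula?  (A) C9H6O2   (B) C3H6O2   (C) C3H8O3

(B) C3H6O2

mol C = 5.08 g CO₂ ÷ 44.009 g/mol = 0.1154 mol
mol H = 2 × 2.08 g H₂O ÷ 18.015 g/mol = 0.2309 mol
mass O = 2.85 − (1.386 + 0.2328) = 1.231 g → mol O = 1.231 ÷ 15.999 = 0.07693 mol
Divide by the smallest (0.07693 mol): C 1.500, H 3.002, O 1.000
Multiplying each by 2 gives whole numbers: C 3.00, H 6.00, O 2.00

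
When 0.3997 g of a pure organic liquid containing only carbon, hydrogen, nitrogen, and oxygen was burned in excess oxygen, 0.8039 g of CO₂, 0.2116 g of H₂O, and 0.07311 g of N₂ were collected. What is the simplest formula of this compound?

C7H9N2O2

mol C = 0.8039 g CO₂ ÷ 44.009 g/mol = 0.018267 mol
mol H = 2 × 0.2116 g H₂O ÷ 18.015 g/mol = 0.023492 mol
mol N = 2 × 0.07311 g N₂ ÷ 28.014 g/mol = 0.0052195 mol
mass O = 0.3997 − (0.21940 + 0.023679 + 0.073110) = 0.083509 g → mol O = 0.083509 ÷ 15.999 = 0.0052196 mol
Divide by the smallest (0.0052195 mol): C 3.500, H 4.501, N 1.000, O 1.000
Multiplying each by 2 gives whole numbers: C 7.00, H 9.00, N 2.00, O 2.00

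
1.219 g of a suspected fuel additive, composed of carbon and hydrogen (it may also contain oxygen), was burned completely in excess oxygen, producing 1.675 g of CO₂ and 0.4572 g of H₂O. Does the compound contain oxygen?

yes

mol C = 1.675 g CO₂ ÷ 44.009 g/mol = 0.038060 mol
mol H = 2 × 0.4572 g H₂O ÷ 18.015 g/mol = 0.050758 mol
C and H account for only 0.50831 g of the 1.219 g sample; the remaining 0.71069 g must be oxygen.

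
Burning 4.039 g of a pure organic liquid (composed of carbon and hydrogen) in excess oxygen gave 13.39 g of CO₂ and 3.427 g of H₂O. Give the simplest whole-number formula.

C4H5

mol C = 13.39 g CO₂ ÷ 44.009 g/mol = 0.30426 mol
mol H = 2 × 3.427 g H₂O ÷ 18.015 g/mol = 0.38046 mol
Divide by the smallest (0.30426 mol): C 1.000, H 1.250
Multiplying each by 4 gives whole numbers: C 4.00, H 5.00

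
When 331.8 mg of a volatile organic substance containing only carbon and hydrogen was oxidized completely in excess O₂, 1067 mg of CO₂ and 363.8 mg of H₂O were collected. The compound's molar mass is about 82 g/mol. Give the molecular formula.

C6H10

mol C = 1.067 g CO₂ ÷ 44.009 g/mol = 0.024245 mol
mol H = 2 × 0.3638 g H₂O ÷ 18.015 g/mol = 0.040389 mol
Divide by the smallest (0.024245 mol): C 1.000, H 1.666
Multiplying each by 3 gives whole numbers: C 3.00, H 5.00
Empirical formula: C3H5
Empirical-formula mass = 41.07 g/mol; 82 ÷ 41.07 ≈ 2, so the molecular formula is C6H10.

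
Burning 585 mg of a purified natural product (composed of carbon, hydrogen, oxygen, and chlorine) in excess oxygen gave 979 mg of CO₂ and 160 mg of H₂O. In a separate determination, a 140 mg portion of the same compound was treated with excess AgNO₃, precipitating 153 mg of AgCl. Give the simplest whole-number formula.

mol C = 0.979 g CO₂ ÷ 44.009 g/mol = 0.02225 mol
mol H = 2 × 0.160 g H₂O ÷ 18.015 g/mol = 0.01776 mol
From the AgCl data: mol Cl per gram of compound = (0.153 ÷ 143.318) ÷ 0.140 = 0.007625 mol/g, so in the 0.585 g combustion sample mol Cl = 0.004461 mol
mass O = 0.585 − (0.2672 + 0.01791 + 0.1581) = 0.1418 g → mol O = 0.1418 ÷ 15.999 = 0.008861 mol
Divide by the smallest (0.004461 mol): C 4.987, H 3.982, Cl 1.000, O 1.986

C5H4ClO2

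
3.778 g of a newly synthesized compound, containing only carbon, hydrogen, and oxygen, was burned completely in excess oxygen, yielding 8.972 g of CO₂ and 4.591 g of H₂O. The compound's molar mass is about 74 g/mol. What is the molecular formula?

C4H10O

mol C = 8.972 g CO₂ ÷ 44.009 g/mol = 0.20387 mol
mol H = 2 × 4.591 g H₂O ÷ 18.015 g/mol = 0.50969 mol
mass O = 3.778 − (2.4487 + 0.51376) = 0.81558 g → mol O = 0.81558 ÷ 15.999 = 0.050977 mol
Divide by the smallest (0.050977 mol): C 3.999, H 9.998, O 1.000
Empirical formula: C4H10O
Empirical-formula mass = 74.12 g/mol; 74 ÷ 74.12 ≈ 1, so the molecular formula is C4H10O.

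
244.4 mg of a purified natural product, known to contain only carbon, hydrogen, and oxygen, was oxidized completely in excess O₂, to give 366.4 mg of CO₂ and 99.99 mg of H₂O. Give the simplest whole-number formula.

C3H4O3

mol C = 0.3664 g CO₂ ÷ 44.009 g/mol = 0.0083256 mol
mol H = 2 × 0.09999 g H₂O ÷ 18.015 g/mol = 0.011101 mol
mass O = 0.2444 − (0.099998 + 0.011190) = 0.13321 g → mol O = 0.13321 ÷ 15.999 = 0.0083263 mol
Divide by the smallest (0.0083256 mol): C 1.000, H 1.333, O 1.000
Multiplying each by 3 gives whole numbers: C 3.00, H 4.00, O 3.00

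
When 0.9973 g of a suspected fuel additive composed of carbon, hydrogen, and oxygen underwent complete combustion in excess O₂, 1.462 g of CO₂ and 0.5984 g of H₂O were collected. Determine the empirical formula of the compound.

mol C = 1.462 g CO₂ ÷ 44.009 g/mol = 0.033220 mol
mol H = 2 × 0.5984 g H₂O ÷ 18.015 g/mol = 0.066434 mol
mass O = 0.9973 − (0.39901 + 0.066965) = 0.53132 g → mol O = 0.53132 ÷ 15.999 = 0.033210 mol
Divide by the smallest (0.033210 mol): C 1.000, H 2.000, O 1.000

CH2O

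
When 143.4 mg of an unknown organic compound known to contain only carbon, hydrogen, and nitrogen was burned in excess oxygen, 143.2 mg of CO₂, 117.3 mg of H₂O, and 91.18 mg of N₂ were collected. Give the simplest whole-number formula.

mol C = 0.1432 g CO₂ ÷ 44.009 g/mol = 0.0032539 mol
mol H = 2 × 0.1173 g H₂O ÷ 18.015 g/mol = 0.013022 mol
mol N = 2 × 0.09118 g N₂ ÷ 28.014 g/mol = 0.0065096 mol
Divide by the smallest (0.0032539 mol): C 1.000, H 4.002, N 2.001

CH4N2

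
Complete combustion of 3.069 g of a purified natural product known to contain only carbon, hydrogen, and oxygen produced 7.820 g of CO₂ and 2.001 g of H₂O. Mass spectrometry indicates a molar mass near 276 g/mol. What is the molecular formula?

C16H20O4

mol C = 7.820 g CO₂ ÷ 44.009 g/mol = 0.17769 mol
mol H = 2 × 2.001 g H₂O ÷ 18.015 g/mol = 0.22215 mol
mass O = 3.069 − (2.1342 + 0.22393) = 0.71083 g → mol O = 0.71083 ÷ 15.999 = 0.044430 mol
Divide by the smallest (0.044430 mol): C 3.999, H 5.000, O 1.000
Empirical formula: C4H5O
Empirical-formula mass = 69.08 g/mol; 276 ÷ 69.08 ≈ 4, so the molecular formula is C16H20O4.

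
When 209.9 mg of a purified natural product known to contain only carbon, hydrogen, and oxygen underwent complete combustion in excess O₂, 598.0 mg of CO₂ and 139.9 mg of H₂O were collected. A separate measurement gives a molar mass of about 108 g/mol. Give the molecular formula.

C7H8O

mol C = 0.5980 g CO₂ ÷ 44.009 g/mol = 0.013588 mol
mol H = 2 × 0.1399 g H₂O ÷ 18.015 g/mol = 0.015532 mol
mass O = 0.2099 − (0.16321 + 0.015656) = 0.031037 g → mol O = 0.031037 ÷ 15.999 = 0.0019399 mol
Divide by the smallest (0.0019399 mol): C 7.004, H 8.006, O 1.000
Empirical formula: C7H8O
Empirical-formula mass = 108.14 g/mol; 108 ÷ 108.14 ≈ 1, so the molecular formula is C7H8O.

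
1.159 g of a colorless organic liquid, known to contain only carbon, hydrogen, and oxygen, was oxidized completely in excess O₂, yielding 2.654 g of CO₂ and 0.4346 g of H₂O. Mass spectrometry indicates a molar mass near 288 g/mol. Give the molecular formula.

C15H12O6

mol C = 2.654 g CO₂ ÷ 44.009 g/mol = 0.060306 mol
mol H = 2 × 0.4346 g H₂O ÷ 18.015 g/mol = 0.048249 mol
mass O = 1.159 − (0.72433 + 0.048635) = 0.38603 g → mol O = 0.38603 ÷ 15.999 = 0.024128 mol
Divide by the smallest (0.024128 mol): C 2.499, H 2.000, O 1.000
Multiplying each by 2 gives whole numbers: C 5.00, H 4.00, O 2.00
Empirical formula: C5H4O2
Empirical-formula mass = 96.08 g/mol; 288 ÷ 96.08 ≈ 3, so the molecular formula is C15H12O6.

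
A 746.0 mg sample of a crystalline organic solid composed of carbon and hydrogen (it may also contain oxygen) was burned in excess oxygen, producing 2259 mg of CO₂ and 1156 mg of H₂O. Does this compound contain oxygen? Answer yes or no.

mol C = 2.259 g CO₂ ÷ 44.009 g/mol = 0.051330 mol
mol H = 2 × 1.156 g H₂O ÷ 18.015 g/mol = 0.12834 mol
C and H together account for 0.74589 g — essentially the entire 0.7460 g sample — so the compound contains no oxygen.

no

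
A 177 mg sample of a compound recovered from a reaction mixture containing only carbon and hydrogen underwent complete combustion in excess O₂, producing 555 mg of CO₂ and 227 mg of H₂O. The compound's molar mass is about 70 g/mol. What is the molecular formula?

mol C = 0.555 g CO₂ ÷ 44.009 g/mol = 0.01261 mol
mol H = 2 × 0.227 g H₂O ÷ 18.015 g/mol = 0.02520 mol
Divide by the smallest (0.01261 mol): C 1.000, H 1.998
Empirical formula: CH2
Empirical-formula mass = 14.03 g/mol; 70 ÷ 14.03 ≈ 5, so the molecular formula is C5H10.

C5H10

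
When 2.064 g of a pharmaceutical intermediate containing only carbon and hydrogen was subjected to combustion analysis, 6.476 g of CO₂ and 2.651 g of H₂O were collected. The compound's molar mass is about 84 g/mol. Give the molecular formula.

mol C = 6.476 g CO₂ ÷ 44.009 g/mol = 0.14715 mol
mol H = 2 × 2.651 g H₂O ÷ 18.015 g/mol = 0.29431 mol
Divide by the smallest (0.14715 mol): C 1.000, H 2.000
Empirical formula: CH2
Empirical-formula mass = 14.03 g/mol; 84 ÷ 14.03 ≈ 6, so the molecular formula is C6H12.

C6H12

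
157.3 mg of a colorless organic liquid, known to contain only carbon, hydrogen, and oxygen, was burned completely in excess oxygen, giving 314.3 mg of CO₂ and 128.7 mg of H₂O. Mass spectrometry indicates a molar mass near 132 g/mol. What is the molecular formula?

mol C = 0.3143 g CO₂ ÷ 44.009 g/mol = 0.0071417 mol
mol H = 2 × 0.1287 g H₂O ÷ 18.015 g/mol = 0.014288 mol
mass O = 0.1573 − (0.085779 + 0.014402) = 0.057118 g → mol O = 0.057118 ÷ 15.999 = 0.0035701 mol
Divide by the smallest (0.0035701 mol): C 2.000, H 4.002, O 1.000
Empirical formula: C2H4O
Empirical-formula mass = 44.05 g/mol; 132 ÷ 44.05 ≈ 3, so the molecular formula is C6H12O3.

C6H12O3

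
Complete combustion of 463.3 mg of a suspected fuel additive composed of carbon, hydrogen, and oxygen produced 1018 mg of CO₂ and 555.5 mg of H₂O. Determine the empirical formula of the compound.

mol C = 1.018 g CO₂ ÷ 44.009 g/mol = 0.023132 mol
mol H = 2 × 0.5555 g H₂O ÷ 18.015 g/mol = 0.061671 mol
mass O = 0.4633 − (0.27783 + 0.062164) = 0.12330 g → mol O = 0.12330 ÷ 15.999 = 0.0077068 mol
Divide by the smallest (0.0077068 mol): C 3.001, H 8.002, O 1.000

C3H8O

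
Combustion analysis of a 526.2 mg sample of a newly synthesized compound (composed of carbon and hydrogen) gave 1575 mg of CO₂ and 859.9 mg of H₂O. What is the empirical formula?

mol C = 1.575 g CO₂ ÷ 44.009 g/mol = 0.035788 mol
mol H = 2 × 0.8599 g H₂O ÷ 18.015 g/mol = 0.095465 mol
Divide by the smallest (0.035788 mol): C 1.000, H 2.668
Multiplying each by 3 gives whole numbers: C 3.00, H 8.00

C3H8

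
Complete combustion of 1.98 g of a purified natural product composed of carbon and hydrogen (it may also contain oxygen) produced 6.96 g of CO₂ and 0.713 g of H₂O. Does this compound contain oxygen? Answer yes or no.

no

mol C = 6.96 g CO₂ ÷ 44.009 g/mol = 0.1581 mol
mol H = 2 × 0.713 g H₂O ÷ 18.015 g/mol = 0.07916 mol
C and H together account for 1.979 g — essentially the entire 1.98 g sample — so the compound contains no oxygen.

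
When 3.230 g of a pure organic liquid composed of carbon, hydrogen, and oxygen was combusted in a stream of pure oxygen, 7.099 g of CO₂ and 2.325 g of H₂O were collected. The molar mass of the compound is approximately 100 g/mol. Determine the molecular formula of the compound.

mol C = 7.099 g CO₂ ÷ 44.009 g/mol = 0.16131 mol
mol H = 2 × 2.325 g H₂O ÷ 18.015 g/mol = 0.25812 mol
mass O = 3.230 − (1.9375 + 0.26018) = 1.0323 g → mol O = 1.0323 ÷ 15.999 = 0.064526 mol
Divide by the smallest (0.064526 mol): C 2.500, H 4.000, O 1.000
Multiplying each by 2 gives whole numbers: C 5.00, H 8.00, O 2.00
Empirical formula: C5H8O2
Empirical-formula mass = 100.12 g/mol; 100 ÷ 100.12 ≈ 1, so the molecular formula is C5H8O2.

C5H8O2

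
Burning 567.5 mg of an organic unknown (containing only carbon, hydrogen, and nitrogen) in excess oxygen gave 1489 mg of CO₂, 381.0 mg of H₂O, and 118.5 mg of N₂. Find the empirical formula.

C4H5N

mol C = 1.489 g CO₂ ÷ 44.009 g/mol = 0.033834 mol
mol H = 2 × 0.3810 g H₂O ÷ 18.015 g/mol = 0.042298 mol
mol N = 2 × 0.1185 g N₂ ÷ 28.014 g/mol = 0.0084601 mol
Divide by the smallest (0.0084601 mol): C 3.999, H 5.000, N 1.000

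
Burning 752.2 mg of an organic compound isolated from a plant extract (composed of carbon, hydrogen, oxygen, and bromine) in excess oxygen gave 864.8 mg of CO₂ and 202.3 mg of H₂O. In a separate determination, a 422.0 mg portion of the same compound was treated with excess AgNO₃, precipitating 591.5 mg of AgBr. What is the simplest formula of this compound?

mol C = 0.8648 g CO₂ ÷ 44.009 g/mol = 0.019651 mol
mol H = 2 × 0.2023 g H₂O ÷ 18.015 g/mol = 0.022459 mol
From the AgBr data: mol Br per gram of compound = (0.5915 ÷ 187.772) ÷ 0.4220 = 0.0074647 mol/g, so in the 0.7522 g combustion sample mol Br = 0.0056149 mol
mass O = 0.7522 − (0.23602 + 0.022639 + 0.44866) = 0.044883 g → mol O = 0.044883 ÷ 15.999 = 0.0028054 mol
Divide by the smallest (0.0028054 mol): C 7.005, H 8.006, Br 2.002, O 1.000

C7H8Br2O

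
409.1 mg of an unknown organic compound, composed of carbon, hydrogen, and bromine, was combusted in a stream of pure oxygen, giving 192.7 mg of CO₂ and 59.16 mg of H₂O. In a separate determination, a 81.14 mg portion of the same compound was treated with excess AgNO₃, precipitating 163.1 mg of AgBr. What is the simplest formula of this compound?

mol C = 0.1927 g CO₂ ÷ 44.009 g/mol = 0.0043786 mol
mol H = 2 × 0.05916 g H₂O ÷ 18.015 g/mol = 0.0065679 mol
From the AgBr data: mol Br per gram of compound = (0.1631 ÷ 187.772) ÷ 0.08114 = 0.010705 mol/g, so in the 0.4091 g combustion sample mol Br = 0.0043794 mol
Divide by the smallest (0.0043786 mol): C 1.000, H 1.500, Br 1.000
Multiplying each by 2 gives whole numbers: C 2.00, H 3.00, Br 2.00

C2H3Br2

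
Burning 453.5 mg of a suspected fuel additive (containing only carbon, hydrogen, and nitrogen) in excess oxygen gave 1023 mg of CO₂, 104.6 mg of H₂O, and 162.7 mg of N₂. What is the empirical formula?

C2HN

mol C = 1.023 g CO₂ ÷ 44.009 g/mol = 0.023245 mol
mol H = 2 × 0.1046 g H₂O ÷ 18.015 g/mol = 0.011613 mol
mol N = 2 × 0.1627 g N₂ ÷ 28.014 g/mol = 0.011616 mol
Divide by the smallest (0.011613 mol): C 2.002, H 1.000, N 1.000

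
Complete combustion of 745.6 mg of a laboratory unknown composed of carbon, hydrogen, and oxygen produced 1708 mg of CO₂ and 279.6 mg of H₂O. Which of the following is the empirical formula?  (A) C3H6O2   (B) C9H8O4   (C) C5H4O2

(C) C5H4O2

mol C = 1.708 g CO₂ ÷ 44.009 g/mol = 0.038810 mol
mol H = 2 × 0.2796 g H₂O ÷ 18.015 g/mol = 0.031041 mol
mass O = 0.7456 − (0.46615 + 0.031289) = 0.24816 g → mol O = 0.24816 ÷ 15.999 = 0.015511 mol
Divide by the smallest (0.015511 mol): C 2.502, H 2.001, O 1.000
Multiplying each by 2 gives whole numbers: C 5.00, H 4.00, O 2.00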